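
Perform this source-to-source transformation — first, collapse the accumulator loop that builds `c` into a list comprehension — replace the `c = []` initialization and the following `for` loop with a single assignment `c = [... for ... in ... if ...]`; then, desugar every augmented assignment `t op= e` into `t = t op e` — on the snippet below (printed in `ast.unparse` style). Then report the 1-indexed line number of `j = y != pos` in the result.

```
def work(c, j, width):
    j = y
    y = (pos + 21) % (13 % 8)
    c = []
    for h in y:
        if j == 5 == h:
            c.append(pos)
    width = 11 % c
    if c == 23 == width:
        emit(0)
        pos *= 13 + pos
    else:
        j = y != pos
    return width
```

10

Transformed code:
def work(c, j, width):
    j = y
    y = (pos + 21) % (13 % 8)
    c = [pos for h in y if j == 5 == h]
    width = 11 % c
    if c == 23 == width:
        emit(0)
        pos = pos * (13 + pos)
    else:
        j = y != pos
    return width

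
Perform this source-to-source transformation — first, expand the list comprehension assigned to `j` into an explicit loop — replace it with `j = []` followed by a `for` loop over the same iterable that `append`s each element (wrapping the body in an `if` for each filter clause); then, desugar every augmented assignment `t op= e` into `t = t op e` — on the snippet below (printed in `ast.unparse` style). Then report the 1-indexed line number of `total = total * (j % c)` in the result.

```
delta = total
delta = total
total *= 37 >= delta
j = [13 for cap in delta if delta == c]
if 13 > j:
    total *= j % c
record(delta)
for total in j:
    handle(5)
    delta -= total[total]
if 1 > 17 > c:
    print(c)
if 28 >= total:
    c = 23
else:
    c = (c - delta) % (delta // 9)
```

9

Transformed code:
delta = total
delta = total
total = total * (37 >= delta)
j = []
for cap in delta:
    if delta == c:
        j.append(13)
if 13 > j:
    total = total * (j % c)
record(delta)
for total in j:
    handle(5)
    delta = delta - total[total]
if 1 > 17 > c:
    print(c)
if 28 >= total:
    c = 23
else:
    c = (c - delta) % (delta // 9)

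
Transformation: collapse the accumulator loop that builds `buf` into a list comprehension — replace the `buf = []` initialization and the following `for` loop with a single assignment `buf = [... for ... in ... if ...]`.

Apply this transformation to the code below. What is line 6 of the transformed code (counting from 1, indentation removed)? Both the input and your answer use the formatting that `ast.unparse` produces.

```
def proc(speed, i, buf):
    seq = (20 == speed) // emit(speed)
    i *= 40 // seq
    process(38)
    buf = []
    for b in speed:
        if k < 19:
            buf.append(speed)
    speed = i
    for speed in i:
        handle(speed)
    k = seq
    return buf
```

speed = i

Transformed code:
def proc(speed, i, buf):
    seq = (20 == speed) // emit(speed)
    i *= 40 // seq
    process(38)
    buf = [speed for b in speed if k < 19]
    speed = i
    for speed in i:
        handle(speed)
    k = seq
    return buf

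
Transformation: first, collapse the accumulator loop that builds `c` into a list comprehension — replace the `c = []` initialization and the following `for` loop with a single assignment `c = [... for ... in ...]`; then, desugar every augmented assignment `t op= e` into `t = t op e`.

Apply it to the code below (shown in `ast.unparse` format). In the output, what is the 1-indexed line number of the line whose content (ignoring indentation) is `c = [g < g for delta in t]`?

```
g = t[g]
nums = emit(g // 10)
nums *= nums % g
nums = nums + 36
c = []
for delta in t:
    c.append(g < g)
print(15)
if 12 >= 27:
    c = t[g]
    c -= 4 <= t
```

5

Transformed code:
g = t[g]
nums = emit(g // 10)
nums = nums * (nums % g)
nums = nums + 36
c = [g < g for delta in t]
print(15)
if 12 >= 27:
    c = t[g]
    c = c - (4 <= t)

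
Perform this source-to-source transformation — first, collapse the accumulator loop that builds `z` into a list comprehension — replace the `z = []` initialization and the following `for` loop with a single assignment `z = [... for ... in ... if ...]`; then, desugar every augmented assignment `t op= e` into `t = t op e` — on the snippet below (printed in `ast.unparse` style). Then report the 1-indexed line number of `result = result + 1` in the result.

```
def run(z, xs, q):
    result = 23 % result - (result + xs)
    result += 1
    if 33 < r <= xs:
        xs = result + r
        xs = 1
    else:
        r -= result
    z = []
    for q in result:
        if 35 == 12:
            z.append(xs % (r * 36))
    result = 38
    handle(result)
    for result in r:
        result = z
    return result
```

Transformed code:
def run(z, xs, q):
    result = 23 % result - (result + xs)
    result = result + 1
    if 33 < r <= xs:
        xs = result + r
        xs = 1
    else:
        r = r - result
    z = [xs % (r * 36) for q in result if 35 == 12]
    result = 38
    handle(result)
    for result in r:
        result = z
    return result

3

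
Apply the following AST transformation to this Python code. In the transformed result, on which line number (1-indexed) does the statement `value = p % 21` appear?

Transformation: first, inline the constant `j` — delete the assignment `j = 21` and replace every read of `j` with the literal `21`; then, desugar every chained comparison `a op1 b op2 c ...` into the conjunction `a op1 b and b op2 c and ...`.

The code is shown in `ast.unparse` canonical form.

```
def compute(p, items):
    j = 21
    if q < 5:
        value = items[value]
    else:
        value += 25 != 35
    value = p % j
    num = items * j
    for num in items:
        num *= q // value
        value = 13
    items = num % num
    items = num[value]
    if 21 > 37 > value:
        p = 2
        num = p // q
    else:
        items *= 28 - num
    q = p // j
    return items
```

Transformed code:
def compute(p, items):
    if q < 5:
        value = items[value]
    else:
        value += 25 != 35
    value = p % 21
    num = items * 21
    for num in items:
        num *= q // value
        value = 13
    items = num % num
    items = num[value]
    if 21 > 37 and 37 > value:
        p = 2
        num = p // q
    else:
        items *= 28 - num
    q = p // 21
    return items

6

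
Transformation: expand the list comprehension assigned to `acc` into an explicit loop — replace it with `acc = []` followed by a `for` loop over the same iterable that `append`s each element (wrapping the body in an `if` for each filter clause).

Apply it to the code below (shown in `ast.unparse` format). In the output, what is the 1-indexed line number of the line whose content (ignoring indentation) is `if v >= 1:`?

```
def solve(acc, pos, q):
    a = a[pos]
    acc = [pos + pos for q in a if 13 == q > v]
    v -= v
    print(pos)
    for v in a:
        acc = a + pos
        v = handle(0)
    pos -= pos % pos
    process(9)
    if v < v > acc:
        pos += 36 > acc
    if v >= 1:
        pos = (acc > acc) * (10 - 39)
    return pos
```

16

Transformed code:
def solve(acc, pos, q):
    a = a[pos]
    acc = []
    for q in a:
        if 13 == q > v:
            acc.append(pos + pos)
    v -= v
    print(pos)
    for v in a:
        acc = a + pos
        v = handle(0)
    pos -= pos % pos
    process(9)
    if v < v > acc:
        pos += 36 > acc
    if v >= 1:
        pos = (acc > acc) * (10 - 39)
    return pos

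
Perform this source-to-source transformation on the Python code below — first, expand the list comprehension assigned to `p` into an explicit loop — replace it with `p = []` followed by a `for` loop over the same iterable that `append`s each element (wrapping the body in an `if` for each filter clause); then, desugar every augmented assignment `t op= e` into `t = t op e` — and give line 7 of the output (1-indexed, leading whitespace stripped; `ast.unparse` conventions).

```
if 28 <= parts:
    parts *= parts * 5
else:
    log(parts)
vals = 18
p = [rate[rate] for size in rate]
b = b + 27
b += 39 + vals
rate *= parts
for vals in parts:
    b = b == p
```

Transformed code:
if 28 <= parts:
    parts = parts * (parts * 5)
else:
    log(parts)
vals = 18
p = []
for size in rate:
    p.append(rate[rate])
b = b + 27
b = b + (39 + vals)
rate = rate * parts
for vals in parts:
    b = b == p

for size in rate:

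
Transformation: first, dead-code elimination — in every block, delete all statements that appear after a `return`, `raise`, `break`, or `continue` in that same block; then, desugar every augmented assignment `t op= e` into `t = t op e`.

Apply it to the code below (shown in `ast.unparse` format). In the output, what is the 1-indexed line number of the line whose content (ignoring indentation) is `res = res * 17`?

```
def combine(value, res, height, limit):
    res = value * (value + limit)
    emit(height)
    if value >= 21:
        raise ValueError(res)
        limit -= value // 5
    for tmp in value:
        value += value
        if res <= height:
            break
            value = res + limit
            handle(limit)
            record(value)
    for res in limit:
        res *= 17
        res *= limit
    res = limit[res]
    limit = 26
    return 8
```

Transformed code:
def combine(value, res, height, limit):
    res = value * (value + limit)
    emit(height)
    if value >= 21:
        raise ValueError(res)
    for tmp in value:
        value = value + value
        if res <= height:
            break
    for res in limit:
        res = res * 17
        res = res * limit
    res = limit[res]
    limit = 26
    return 8

11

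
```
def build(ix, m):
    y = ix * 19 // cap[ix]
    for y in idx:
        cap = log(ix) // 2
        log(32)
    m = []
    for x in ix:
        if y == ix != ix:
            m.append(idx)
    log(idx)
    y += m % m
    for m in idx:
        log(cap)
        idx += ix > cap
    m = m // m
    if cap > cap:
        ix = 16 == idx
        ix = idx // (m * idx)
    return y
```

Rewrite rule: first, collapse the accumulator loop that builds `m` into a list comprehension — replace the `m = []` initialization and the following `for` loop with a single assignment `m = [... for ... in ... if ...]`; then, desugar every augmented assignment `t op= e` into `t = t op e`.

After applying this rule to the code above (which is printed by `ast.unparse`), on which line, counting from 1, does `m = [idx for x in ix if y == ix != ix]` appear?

6

Transformed code:
def build(ix, m):
    y = ix * 19 // cap[ix]
    for y in idx:
        cap = log(ix) // 2
        log(32)
    m = [idx for x in ix if y == ix != ix]
    log(idx)
    y = y + m % m
    for m in idx:
        log(cap)
        idx = idx + (ix > cap)
    m = m // m
    if cap > cap:
        ix = 16 == idx
        ix = idx // (m * idx)
    return y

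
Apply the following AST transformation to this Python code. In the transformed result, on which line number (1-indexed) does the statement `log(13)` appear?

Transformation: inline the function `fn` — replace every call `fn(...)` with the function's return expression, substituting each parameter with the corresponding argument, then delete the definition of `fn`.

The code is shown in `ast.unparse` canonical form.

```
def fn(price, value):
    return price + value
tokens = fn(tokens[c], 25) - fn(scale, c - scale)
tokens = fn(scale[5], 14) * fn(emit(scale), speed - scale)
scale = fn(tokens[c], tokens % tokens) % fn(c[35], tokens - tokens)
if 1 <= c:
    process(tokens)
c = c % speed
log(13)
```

7

Transformed code:
tokens = tokens[c] + 25 - (scale + (c - scale))
tokens = (scale[5] + 14) * (emit(scale) + (speed - scale))
scale = (tokens[c] + tokens % tokens) % (c[35] + (tokens - tokens))
if 1 <= c:
    process(tokens)
c = c % speed
log(13)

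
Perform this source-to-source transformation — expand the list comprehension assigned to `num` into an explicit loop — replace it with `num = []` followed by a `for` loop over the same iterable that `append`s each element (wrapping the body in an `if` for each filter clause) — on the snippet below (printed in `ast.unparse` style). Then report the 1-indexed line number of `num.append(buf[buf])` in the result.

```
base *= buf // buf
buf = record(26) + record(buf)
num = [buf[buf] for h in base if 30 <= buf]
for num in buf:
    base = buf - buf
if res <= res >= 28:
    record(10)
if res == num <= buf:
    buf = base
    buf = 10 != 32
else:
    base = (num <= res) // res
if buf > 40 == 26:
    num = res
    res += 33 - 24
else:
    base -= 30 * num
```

Transformed code:
base *= buf // buf
buf = record(26) + record(buf)
num = []
for h in base:
    if 30 <= buf:
        num.append(buf[buf])
for num in buf:
    base = buf - buf
if res <= res >= 28:
    record(10)
if res == num <= buf:
    buf = base
    buf = 10 != 32
else:
    base = (num <= res) // res
if buf > 40 == 26:
    num = res
    res += 33 - 24
else:
    base -= 30 * num

6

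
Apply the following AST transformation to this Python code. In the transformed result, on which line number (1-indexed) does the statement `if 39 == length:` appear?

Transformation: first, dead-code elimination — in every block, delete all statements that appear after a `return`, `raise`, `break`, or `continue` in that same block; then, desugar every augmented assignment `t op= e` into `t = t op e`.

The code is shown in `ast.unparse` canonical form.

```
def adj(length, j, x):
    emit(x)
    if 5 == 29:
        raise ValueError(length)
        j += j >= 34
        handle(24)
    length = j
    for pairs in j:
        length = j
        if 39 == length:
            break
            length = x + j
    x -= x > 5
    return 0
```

Transformed code:
def adj(length, j, x):
    emit(x)
    if 5 == 29:
        raise ValueError(length)
    length = j
    for pairs in j:
        length = j
        if 39 == length:
            break
    x = x - (x > 5)
    return 0

8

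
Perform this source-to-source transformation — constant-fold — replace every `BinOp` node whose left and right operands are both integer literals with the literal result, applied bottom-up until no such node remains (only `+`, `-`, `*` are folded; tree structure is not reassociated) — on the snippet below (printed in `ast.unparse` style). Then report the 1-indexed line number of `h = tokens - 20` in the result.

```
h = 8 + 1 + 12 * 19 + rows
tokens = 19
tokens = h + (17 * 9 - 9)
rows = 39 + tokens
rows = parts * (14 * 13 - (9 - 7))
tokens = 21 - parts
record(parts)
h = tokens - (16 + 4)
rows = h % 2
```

Transformed code:
h = 237 + rows
tokens = 19
tokens = h + 144
rows = 39 + tokens
rows = parts * 180
tokens = 21 - parts
record(parts)
h = tokens - 20
rows = h % 2

8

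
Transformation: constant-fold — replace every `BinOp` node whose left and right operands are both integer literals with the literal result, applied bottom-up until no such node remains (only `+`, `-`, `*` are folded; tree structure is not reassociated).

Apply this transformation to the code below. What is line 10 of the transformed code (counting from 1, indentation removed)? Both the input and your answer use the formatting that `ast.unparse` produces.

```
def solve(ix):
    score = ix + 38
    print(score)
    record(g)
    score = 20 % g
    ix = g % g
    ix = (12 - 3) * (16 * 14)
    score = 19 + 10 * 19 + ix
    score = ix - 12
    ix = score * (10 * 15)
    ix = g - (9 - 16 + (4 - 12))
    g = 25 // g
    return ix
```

ix = score * 150

Transformed code:
def solve(ix):
    score = ix + 38
    print(score)
    record(g)
    score = 20 % g
    ix = g % g
    ix = 2016
    score = 209 + ix
    score = ix - 12
    ix = score * 150
    ix = g - -15
    g = 25 // g
    return ix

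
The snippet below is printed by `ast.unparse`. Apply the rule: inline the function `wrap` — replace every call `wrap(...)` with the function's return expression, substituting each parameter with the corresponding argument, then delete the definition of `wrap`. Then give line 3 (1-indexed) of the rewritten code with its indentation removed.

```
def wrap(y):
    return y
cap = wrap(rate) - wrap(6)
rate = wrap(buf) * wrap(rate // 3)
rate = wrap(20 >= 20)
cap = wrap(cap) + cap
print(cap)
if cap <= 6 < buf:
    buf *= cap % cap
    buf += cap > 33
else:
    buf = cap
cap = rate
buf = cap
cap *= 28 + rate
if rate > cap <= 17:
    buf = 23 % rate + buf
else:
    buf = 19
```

Transformed code:
cap = rate - 6
rate = buf * (rate // 3)
rate = 20 >= 20
cap = cap + cap
print(cap)
if cap <= 6 < buf:
    buf *= cap % cap
    buf += cap > 33
else:
    buf = cap
cap = rate
buf = cap
cap *= 28 + rate
if rate > cap <= 17:
    buf = 23 % rate + buf
else:
    buf = 19

rate = 20 >= 20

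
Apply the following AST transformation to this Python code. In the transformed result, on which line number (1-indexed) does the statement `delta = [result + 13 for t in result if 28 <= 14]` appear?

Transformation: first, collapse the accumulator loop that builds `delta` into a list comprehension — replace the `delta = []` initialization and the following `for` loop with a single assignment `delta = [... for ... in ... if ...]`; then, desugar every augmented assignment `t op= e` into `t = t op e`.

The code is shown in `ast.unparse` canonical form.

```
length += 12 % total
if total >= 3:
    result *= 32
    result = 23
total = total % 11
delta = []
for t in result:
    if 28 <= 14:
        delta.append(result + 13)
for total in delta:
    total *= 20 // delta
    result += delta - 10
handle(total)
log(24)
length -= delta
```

6

Transformed code:
length = length + 12 % total
if total >= 3:
    result = result * 32
    result = 23
total = total % 11
delta = [result + 13 for t in result if 28 <= 14]
for total in delta:
    total = total * (20 // delta)
    result = result + (delta - 10)
handle(total)
log(24)
length = length - delta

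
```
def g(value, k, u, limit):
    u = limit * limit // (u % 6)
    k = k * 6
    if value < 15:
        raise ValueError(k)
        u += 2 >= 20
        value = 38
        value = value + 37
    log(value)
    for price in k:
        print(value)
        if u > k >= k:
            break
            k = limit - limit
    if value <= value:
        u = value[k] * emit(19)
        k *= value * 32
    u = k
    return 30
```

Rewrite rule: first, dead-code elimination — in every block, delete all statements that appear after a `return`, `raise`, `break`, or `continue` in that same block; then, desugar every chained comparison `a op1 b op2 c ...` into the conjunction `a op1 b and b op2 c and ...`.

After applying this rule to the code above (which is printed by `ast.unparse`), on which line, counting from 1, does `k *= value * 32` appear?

13

Transformed code:
def g(value, k, u, limit):
    u = limit * limit // (u % 6)
    k = k * 6
    if value < 15:
        raise ValueError(k)
    log(value)
    for price in k:
        print(value)
        if u > k and k >= k:
            break
    if value <= value:
        u = value[k] * emit(19)
        k *= value * 32
    u = k
    return 30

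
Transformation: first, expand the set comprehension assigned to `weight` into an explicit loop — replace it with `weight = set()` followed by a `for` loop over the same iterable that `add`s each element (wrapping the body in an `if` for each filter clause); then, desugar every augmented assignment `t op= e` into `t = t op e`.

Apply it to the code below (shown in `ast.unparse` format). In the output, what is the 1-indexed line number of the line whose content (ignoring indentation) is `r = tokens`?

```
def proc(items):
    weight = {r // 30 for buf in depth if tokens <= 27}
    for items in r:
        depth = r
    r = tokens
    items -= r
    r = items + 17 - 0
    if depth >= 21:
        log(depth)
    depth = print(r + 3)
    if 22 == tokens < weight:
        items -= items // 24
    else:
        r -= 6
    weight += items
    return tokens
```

Transformed code:
def proc(items):
    weight = set()
    for buf in depth:
        if tokens <= 27:
            weight.add(r // 30)
    for items in r:
        depth = r
    r = tokens
    items = items - r
    r = items + 17 - 0
    if depth >= 21:
        log(depth)
    depth = print(r + 3)
    if 22 == tokens < weight:
        items = items - items // 24
    else:
        r = r - 6
    weight = weight + items
    return tokens

8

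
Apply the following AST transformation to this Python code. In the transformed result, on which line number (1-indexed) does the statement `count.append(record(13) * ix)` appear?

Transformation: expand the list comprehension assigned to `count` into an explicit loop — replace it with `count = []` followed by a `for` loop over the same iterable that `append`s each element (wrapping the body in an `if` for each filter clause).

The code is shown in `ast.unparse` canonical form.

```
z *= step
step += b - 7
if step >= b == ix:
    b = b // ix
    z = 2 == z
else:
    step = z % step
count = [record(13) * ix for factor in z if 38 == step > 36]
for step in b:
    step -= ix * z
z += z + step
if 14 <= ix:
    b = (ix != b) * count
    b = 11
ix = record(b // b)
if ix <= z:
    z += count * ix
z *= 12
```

Transformed code:
z *= step
step += b - 7
if step >= b == ix:
    b = b // ix
    z = 2 == z
else:
    step = z % step
count = []
for factor in z:
    if 38 == step > 36:
        count.append(record(13) * ix)
for step in b:
    step -= ix * z
z += z + step
if 14 <= ix:
    b = (ix != b) * count
    b = 11
ix = record(b // b)
if ix <= z:
    z += count * ix
z *= 12

11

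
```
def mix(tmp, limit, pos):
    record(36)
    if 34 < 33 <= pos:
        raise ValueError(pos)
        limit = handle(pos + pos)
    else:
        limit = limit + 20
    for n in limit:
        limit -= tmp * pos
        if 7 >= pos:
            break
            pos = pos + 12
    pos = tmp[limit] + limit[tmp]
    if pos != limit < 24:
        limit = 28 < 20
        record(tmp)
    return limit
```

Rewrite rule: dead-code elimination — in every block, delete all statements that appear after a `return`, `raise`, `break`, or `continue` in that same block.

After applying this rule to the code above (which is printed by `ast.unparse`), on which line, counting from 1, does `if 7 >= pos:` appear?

Transformed code:
def mix(tmp, limit, pos):
    record(36)
    if 34 < 33 <= pos:
        raise ValueError(pos)
    else:
        limit = limit + 20
    for n in limit:
        limit -= tmp * pos
        if 7 >= pos:
            break
    pos = tmp[limit] + limit[tmp]
    if pos != limit < 24:
        limit = 28 < 20
        record(tmp)
    return limit

9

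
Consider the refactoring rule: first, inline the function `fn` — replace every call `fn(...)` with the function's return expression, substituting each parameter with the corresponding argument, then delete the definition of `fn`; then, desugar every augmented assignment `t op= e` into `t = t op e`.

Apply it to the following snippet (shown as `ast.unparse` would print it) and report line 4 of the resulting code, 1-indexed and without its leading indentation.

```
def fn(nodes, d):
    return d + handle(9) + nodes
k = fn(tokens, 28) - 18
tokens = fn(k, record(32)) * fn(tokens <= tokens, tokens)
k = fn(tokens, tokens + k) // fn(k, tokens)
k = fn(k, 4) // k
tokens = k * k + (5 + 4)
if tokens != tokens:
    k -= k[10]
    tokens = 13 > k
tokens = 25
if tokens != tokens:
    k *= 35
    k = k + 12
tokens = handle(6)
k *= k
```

k = (4 + handle(9) + k) // k

Transformed code:
k = 28 + handle(9) + tokens - 18
tokens = (record(32) + handle(9) + k) * (tokens + handle(9) + (tokens <= tokens))
k = (tokens + k + handle(9) + tokens) // (tokens + handle(9) + k)
k = (4 + handle(9) + k) // k
tokens = k * k + (5 + 4)
if tokens != tokens:
    k = k - k[10]
    tokens = 13 > k
tokens = 25
if tokens != tokens:
    k = k * 35
    k = k + 12
tokens = handle(6)
k = k * k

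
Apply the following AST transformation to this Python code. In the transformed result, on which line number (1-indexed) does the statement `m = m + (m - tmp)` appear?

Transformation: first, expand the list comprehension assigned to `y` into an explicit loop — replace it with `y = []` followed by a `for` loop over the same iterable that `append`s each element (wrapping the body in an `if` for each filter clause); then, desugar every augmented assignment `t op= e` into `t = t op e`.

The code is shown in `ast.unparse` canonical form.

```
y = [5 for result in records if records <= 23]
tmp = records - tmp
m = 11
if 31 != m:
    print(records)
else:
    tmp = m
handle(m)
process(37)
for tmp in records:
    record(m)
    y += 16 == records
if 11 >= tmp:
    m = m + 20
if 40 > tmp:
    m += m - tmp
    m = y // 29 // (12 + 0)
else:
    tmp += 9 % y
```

19

Transformed code:
y = []
for result in records:
    if records <= 23:
        y.append(5)
tmp = records - tmp
m = 11
if 31 != m:
    print(records)
else:
    tmp = m
handle(m)
process(37)
for tmp in records:
    record(m)
    y = y + (16 == records)
if 11 >= tmp:
    m = m + 20
if 40 > tmp:
    m = m + (m - tmp)
    m = y // 29 // (12 + 0)
else:
    tmp = tmp + 9 % y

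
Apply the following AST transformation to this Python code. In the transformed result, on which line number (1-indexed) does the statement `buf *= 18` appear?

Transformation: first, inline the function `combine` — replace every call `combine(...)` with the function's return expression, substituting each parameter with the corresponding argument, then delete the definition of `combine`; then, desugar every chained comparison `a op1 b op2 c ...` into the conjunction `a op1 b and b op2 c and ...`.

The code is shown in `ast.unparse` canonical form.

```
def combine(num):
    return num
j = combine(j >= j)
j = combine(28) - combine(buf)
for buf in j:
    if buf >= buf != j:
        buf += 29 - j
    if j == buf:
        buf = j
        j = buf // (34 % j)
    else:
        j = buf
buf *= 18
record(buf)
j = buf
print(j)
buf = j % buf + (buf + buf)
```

Transformed code:
j = j >= j
j = 28 - buf
for buf in j:
    if buf >= buf and buf != j:
        buf += 29 - j
    if j == buf:
        buf = j
        j = buf // (34 % j)
    else:
        j = buf
buf *= 18
record(buf)
j = buf
print(j)
buf = j % buf + (buf + buf)

11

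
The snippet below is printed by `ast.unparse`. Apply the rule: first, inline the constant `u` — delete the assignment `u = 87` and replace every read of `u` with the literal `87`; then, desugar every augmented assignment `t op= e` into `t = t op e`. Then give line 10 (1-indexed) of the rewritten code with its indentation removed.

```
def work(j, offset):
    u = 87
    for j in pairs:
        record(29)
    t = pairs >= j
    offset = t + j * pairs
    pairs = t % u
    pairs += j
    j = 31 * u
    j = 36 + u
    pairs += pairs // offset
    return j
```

pairs = pairs + pairs // offset

Transformed code:
def work(j, offset):
    for j in pairs:
        record(29)
    t = pairs >= j
    offset = t + j * pairs
    pairs = t % 87
    pairs = pairs + j
    j = 31 * 87
    j = 36 + 87
    pairs = pairs + pairs // offset
    return j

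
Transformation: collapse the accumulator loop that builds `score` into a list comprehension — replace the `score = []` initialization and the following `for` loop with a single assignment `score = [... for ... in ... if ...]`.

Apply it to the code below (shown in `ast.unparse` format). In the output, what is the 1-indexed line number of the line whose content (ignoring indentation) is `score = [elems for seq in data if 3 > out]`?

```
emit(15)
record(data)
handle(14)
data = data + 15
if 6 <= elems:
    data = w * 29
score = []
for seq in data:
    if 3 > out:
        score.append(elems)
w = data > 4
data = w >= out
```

Transformed code:
emit(15)
record(data)
handle(14)
data = data + 15
if 6 <= elems:
    data = w * 29
score = [elems for seq in data if 3 > out]
w = data > 4
data = w >= out

7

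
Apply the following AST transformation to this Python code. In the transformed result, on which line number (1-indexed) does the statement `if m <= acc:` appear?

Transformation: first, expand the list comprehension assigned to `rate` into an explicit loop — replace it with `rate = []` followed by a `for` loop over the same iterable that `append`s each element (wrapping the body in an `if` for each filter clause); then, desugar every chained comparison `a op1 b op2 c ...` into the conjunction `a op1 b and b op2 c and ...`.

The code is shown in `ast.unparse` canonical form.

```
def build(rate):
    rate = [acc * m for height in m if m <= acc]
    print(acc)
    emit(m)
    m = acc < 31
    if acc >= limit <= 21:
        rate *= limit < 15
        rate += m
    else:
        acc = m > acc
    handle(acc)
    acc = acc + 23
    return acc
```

Transformed code:
def build(rate):
    rate = []
    for height in m:
        if m <= acc:
            rate.append(acc * m)
    print(acc)
    emit(m)
    m = acc < 31
    if acc >= limit and limit <= 21:
        rate *= limit < 15
        rate += m
    else:
        acc = m > acc
    handle(acc)
    acc = acc + 23
    return acc

4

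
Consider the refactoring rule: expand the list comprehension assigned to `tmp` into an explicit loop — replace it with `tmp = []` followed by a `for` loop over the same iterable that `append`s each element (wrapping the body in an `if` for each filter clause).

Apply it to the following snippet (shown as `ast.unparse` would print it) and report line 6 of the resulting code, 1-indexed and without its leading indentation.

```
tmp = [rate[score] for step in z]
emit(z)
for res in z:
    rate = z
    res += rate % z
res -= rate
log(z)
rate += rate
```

rate = z

Transformed code:
tmp = []
for step in z:
    tmp.append(rate[score])
emit(z)
for res in z:
    rate = z
    res += rate % z
res -= rate
log(z)
rate += rate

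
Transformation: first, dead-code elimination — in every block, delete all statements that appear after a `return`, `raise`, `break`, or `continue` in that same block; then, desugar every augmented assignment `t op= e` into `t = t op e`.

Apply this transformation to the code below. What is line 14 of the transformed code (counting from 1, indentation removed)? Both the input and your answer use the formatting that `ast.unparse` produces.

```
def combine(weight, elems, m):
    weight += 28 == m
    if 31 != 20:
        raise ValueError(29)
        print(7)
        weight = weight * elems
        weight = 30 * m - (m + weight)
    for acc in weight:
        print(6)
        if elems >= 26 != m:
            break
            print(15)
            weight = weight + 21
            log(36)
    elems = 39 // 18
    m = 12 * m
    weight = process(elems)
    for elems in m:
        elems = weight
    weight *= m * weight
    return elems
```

Transformed code:
def combine(weight, elems, m):
    weight = weight + (28 == m)
    if 31 != 20:
        raise ValueError(29)
    for acc in weight:
        print(6)
        if elems >= 26 != m:
            break
    elems = 39 // 18
    m = 12 * m
    weight = process(elems)
    for elems in m:
        elems = weight
    weight = weight * (m * weight)
    return elems

weight = weight * (m * weight)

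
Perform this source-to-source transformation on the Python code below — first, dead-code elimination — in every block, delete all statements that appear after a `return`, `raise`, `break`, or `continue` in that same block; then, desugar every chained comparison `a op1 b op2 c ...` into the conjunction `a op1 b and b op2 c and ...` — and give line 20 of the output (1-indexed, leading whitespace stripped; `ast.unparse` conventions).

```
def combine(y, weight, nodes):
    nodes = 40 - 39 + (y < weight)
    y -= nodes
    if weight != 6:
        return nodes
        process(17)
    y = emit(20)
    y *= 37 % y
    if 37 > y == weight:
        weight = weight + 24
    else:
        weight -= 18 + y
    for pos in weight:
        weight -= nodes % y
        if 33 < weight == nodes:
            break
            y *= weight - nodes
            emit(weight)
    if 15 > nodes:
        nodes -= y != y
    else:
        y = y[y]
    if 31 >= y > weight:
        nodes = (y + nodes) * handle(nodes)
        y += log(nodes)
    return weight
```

if 31 >= y and y > weight:

Transformed code:
def combine(y, weight, nodes):
    nodes = 40 - 39 + (y < weight)
    y -= nodes
    if weight != 6:
        return nodes
    y = emit(20)
    y *= 37 % y
    if 37 > y and y == weight:
        weight = weight + 24
    else:
        weight -= 18 + y
    for pos in weight:
        weight -= nodes % y
        if 33 < weight and weight == nodes:
            break
    if 15 > nodes:
        nodes -= y != y
    else:
        y = y[y]
    if 31 >= y and y > weight:
        nodes = (y + nodes) * handle(nodes)
        y += log(nodes)
    return weight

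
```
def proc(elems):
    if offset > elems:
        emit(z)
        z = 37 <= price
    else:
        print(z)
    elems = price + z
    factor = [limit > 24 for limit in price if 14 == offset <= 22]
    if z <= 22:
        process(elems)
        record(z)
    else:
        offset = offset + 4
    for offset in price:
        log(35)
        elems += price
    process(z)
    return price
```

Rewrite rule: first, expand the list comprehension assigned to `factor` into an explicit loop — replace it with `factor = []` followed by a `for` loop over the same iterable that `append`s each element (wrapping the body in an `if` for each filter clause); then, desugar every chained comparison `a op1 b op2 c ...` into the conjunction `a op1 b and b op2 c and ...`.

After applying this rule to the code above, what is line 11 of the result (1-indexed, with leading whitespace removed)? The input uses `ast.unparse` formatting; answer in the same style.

Transformed code:
def proc(elems):
    if offset > elems:
        emit(z)
        z = 37 <= price
    else:
        print(z)
    elems = price + z
    factor = []
    for limit in price:
        if 14 == offset and offset <= 22:
            factor.append(limit > 24)
    if z <= 22:
        process(elems)
        record(z)
    else:
        offset = offset + 4
    for offset in price:
        log(35)
        elems += price
    process(z)
    return price

factor.append(limit > 24)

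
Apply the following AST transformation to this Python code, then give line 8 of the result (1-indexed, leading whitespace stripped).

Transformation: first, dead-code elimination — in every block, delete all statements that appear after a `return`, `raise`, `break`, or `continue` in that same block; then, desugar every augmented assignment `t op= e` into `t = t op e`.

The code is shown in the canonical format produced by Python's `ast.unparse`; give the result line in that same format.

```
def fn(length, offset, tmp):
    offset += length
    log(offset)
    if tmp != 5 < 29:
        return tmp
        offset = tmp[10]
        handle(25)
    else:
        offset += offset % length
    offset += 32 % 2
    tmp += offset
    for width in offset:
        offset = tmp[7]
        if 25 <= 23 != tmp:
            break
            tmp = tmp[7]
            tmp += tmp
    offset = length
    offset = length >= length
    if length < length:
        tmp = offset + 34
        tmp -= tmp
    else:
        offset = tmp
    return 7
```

Transformed code:
def fn(length, offset, tmp):
    offset = offset + length
    log(offset)
    if tmp != 5 < 29:
        return tmp
    else:
        offset = offset + offset % length
    offset = offset + 32 % 2
    tmp = tmp + offset
    for width in offset:
        offset = tmp[7]
        if 25 <= 23 != tmp:
            break
    offset = length
    offset = length >= length
    if length < length:
        tmp = offset + 34
        tmp = tmp - tmp
    else:
        offset = tmp
    return 7

offset = offset + 32 % 2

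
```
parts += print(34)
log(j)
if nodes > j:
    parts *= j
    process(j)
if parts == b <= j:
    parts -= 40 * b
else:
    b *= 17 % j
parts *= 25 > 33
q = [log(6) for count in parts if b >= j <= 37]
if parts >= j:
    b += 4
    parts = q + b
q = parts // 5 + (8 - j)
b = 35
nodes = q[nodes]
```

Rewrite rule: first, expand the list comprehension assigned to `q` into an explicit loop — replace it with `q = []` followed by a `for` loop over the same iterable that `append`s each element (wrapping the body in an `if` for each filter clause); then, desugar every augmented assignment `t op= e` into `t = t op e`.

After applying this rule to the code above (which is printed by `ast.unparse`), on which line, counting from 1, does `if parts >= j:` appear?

Transformed code:
parts = parts + print(34)
log(j)
if nodes > j:
    parts = parts * j
    process(j)
if parts == b <= j:
    parts = parts - 40 * b
else:
    b = b * (17 % j)
parts = parts * (25 > 33)
q = []
for count in parts:
    if b >= j <= 37:
        q.append(log(6))
if parts >= j:
    b = b + 4
    parts = q + b
q = parts // 5 + (8 - j)
b = 35
nodes = q[nodes]

15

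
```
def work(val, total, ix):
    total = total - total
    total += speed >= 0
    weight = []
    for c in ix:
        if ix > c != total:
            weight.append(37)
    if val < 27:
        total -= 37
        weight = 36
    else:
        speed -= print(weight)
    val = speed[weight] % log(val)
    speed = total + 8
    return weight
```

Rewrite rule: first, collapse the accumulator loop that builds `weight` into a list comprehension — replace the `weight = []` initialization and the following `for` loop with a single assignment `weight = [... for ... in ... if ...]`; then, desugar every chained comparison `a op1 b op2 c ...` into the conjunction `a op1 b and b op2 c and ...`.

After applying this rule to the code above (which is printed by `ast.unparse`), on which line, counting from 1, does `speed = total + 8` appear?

Transformed code:
def work(val, total, ix):
    total = total - total
    total += speed >= 0
    weight = [37 for c in ix if ix > c and c != total]
    if val < 27:
        total -= 37
        weight = 36
    else:
        speed -= print(weight)
    val = speed[weight] % log(val)
    speed = total + 8
    return weight

11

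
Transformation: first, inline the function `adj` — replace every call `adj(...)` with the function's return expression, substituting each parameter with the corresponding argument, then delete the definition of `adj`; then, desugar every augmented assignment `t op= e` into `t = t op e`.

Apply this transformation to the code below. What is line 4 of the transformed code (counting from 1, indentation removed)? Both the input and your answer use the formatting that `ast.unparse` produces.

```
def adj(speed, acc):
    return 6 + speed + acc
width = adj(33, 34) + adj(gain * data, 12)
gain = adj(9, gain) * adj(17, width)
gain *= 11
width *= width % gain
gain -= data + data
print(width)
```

width = width * (width % gain)

Transformed code:
width = 6 + 33 + 34 + (6 + gain * data + 12)
gain = (6 + 9 + gain) * (6 + 17 + width)
gain = gain * 11
width = width * (width % gain)
gain = gain - (data + data)
print(width)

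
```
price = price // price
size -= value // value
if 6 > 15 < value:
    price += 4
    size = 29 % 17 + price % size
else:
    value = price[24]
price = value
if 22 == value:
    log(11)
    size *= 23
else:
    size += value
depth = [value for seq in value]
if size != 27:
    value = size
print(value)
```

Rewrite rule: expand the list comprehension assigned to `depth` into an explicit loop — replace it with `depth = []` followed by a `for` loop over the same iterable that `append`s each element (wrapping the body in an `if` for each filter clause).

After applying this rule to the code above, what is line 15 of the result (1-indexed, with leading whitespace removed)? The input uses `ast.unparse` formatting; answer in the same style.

for seq in value:

Transformed code:
price = price // price
size -= value // value
if 6 > 15 < value:
    price += 4
    size = 29 % 17 + price % size
else:
    value = price[24]
price = value
if 22 == value:
    log(11)
    size *= 23
else:
    size += value
depth = []
for seq in value:
    depth.append(value)
if size != 27:
    value = size
print(value)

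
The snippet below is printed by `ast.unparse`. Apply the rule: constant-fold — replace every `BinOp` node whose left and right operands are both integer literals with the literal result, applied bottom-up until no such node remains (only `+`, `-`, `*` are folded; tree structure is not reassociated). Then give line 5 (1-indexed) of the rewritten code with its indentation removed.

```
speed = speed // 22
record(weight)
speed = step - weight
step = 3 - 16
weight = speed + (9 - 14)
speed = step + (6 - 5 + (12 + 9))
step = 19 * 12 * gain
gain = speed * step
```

Transformed code:
speed = speed // 22
record(weight)
speed = step - weight
step = -13
weight = speed + -5
speed = step + 22
step = 228 * gain
gain = speed * step

weight = speed + -5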